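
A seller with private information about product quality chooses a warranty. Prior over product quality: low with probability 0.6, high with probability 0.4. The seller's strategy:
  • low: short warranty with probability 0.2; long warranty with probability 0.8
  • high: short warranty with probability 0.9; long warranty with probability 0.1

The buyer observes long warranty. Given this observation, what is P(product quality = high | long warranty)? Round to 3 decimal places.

Apply Bayes' rule using the sender's strategy as the likelihood.
P(long warranty) = 0.6·0.8 + 0.4·0.1 = 0.52
P(high | long warranty) = (0.4·0.1) / 0.52 = 0.04 / 0.52 = 0.0769231

0.077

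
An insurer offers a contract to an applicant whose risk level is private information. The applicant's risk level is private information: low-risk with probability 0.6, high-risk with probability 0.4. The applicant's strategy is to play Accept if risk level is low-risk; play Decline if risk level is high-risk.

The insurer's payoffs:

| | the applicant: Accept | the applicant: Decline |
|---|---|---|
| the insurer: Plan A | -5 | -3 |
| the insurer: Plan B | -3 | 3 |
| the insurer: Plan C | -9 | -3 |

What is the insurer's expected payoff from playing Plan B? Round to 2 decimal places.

E[Plan B] = 0.6·(-3) + 0.4·3 = (-1.8) + 1.2 = -0.6

-0.60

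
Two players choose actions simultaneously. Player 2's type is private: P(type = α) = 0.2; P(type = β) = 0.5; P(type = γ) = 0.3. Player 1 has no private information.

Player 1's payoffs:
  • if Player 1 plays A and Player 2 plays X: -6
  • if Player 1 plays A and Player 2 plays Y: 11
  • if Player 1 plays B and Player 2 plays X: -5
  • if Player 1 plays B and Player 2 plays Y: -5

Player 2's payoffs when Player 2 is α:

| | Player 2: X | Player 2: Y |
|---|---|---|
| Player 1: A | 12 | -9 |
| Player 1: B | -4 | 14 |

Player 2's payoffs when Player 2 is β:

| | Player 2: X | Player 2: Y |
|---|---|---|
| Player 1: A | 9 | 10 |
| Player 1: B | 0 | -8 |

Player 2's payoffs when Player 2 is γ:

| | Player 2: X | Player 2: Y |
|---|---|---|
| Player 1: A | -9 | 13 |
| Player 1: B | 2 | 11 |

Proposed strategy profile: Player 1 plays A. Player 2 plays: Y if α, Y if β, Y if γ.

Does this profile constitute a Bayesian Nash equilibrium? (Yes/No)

A profile is a BNE iff every type of every player is best-responding given beliefs about the other side.
Player 1 plays A: E[A] = 0.2·(11) + 0.5·(11) + 0.3·(11) = 11; E[B] = -5. Best-responding. ✓
Player 2 (type α), facing A: X gives 12, Y gives -9. Proposed Y is not best — profitable deviation exists. ✗
Player 2 (type β), facing A: X gives 9, Y gives 10. Proposed Y is best. ✓
Player 2 (type γ), facing A: X gives -9, Y gives 13. Proposed Y is best. ✓

No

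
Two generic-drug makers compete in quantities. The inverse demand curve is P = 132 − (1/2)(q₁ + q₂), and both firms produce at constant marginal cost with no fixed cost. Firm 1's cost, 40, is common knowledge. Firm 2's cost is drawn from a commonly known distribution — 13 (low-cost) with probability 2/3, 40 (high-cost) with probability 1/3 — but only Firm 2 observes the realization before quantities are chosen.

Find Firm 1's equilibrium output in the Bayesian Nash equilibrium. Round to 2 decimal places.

49.33

Type-c best response for Firm 2: q₂(c) = (132 − c) − q₁/2.
Firm 1 maximizes expected profit; its first-order condition is 132 − q₁ − (1/2)E[q₂] − 40 = 0.
Substituting E[q₂] and solving: E[c₂] = 22, so q₁ = (132 − 2·40 + 22)/(3/2) = 49.3333.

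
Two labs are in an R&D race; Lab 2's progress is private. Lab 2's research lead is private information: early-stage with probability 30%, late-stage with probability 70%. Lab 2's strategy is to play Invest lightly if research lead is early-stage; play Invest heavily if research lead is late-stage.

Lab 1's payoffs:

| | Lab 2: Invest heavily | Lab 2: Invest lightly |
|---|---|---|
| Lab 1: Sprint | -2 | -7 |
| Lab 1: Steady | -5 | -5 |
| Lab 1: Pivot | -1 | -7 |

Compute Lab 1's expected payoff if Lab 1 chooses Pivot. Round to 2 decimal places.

Take the expectation over Lab 2's research lead, weighting each type's action by its prior probability.
E[Pivot] = 0.3·(-7) + 0.7·(-1) = (-2.1) + (-0.7) = -2.8

-2.80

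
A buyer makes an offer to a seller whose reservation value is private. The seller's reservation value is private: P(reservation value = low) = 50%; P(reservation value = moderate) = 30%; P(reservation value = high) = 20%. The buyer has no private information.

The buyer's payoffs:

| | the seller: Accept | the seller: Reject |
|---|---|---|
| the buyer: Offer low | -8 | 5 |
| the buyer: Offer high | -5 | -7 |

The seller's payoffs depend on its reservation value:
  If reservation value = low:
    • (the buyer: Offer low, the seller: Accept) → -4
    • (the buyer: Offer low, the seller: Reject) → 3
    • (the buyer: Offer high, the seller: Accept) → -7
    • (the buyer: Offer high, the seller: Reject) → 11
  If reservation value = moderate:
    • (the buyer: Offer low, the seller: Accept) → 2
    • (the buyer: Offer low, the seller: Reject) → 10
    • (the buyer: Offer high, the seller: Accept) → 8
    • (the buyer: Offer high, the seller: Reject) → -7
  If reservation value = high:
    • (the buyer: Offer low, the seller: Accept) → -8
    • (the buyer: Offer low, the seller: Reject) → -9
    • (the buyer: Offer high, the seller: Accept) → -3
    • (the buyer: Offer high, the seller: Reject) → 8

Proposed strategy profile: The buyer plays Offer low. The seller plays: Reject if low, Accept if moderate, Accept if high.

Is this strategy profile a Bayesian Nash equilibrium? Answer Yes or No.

A profile is a BNE iff every type of every player is best-responding given beliefs about the other side.
The buyer plays Offer low: E[Offer low] = 0.5·(5) + 0.3·(-8) + 0.2·(-8) = -1.5; E[Offer high] = -6. Best-responding. ✓
The seller (reservation value low), facing Offer low: Accept gives -4, Reject gives 3. Proposed Reject is best. ✓
The seller (reservation value moderate), facing Offer low: Accept gives 2, Reject gives 10. Proposed Accept is not best — profitable deviation exists. ✗
The seller (reservation value high), facing Offer low: Accept gives -8, Reject gives -9. Proposed Accept is best. ✓

No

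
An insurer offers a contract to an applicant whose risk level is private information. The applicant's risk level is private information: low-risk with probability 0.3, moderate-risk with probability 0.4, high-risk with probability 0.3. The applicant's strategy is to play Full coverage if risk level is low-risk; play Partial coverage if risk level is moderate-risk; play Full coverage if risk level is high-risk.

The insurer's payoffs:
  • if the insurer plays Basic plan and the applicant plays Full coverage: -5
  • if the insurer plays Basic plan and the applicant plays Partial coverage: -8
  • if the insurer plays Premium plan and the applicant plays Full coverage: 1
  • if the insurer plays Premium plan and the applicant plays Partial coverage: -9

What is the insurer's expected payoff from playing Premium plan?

-3

E[Premium plan] = 0.3·1 + 0.4·(-9) + 0.3·1 = 0.3 + (-3.6) + 0.3 = -3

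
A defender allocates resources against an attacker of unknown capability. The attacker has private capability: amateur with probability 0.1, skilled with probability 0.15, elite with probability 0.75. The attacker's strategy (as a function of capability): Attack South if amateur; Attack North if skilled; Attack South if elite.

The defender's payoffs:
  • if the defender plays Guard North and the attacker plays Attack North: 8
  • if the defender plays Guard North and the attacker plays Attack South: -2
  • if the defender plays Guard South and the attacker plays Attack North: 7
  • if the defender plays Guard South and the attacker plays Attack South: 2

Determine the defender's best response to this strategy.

Guard South

E[Guard North] = 0.1·(-2) + 0.15·(8) + 0.75·(-2) = -0.5
E[Guard South] = 0.1·(2) + 0.15·(7) + 0.75·(2) = 2.75
Best response: Guard South (2.75 is the largest).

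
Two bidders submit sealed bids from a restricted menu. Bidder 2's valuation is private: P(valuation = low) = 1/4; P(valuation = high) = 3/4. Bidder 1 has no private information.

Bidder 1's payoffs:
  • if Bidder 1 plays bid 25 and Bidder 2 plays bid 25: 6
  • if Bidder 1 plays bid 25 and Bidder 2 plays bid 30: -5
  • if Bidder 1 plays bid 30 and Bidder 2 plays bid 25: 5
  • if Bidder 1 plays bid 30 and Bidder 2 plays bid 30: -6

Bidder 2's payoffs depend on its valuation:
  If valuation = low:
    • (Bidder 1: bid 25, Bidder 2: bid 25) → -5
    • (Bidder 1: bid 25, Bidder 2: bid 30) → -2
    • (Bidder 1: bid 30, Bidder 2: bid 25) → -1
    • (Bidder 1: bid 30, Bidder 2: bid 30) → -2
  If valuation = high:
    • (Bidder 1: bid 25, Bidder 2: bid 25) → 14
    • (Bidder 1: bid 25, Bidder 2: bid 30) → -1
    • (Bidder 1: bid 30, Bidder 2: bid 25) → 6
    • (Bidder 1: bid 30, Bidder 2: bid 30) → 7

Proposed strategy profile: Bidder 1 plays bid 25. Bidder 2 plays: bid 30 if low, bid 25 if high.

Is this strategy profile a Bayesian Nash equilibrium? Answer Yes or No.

A profile is a BNE iff every type of every player is best-responding given beliefs about the other side.
Bidder 1 plays bid 25: E[bid 25] = 1/4·(-5) + 3/4·(6) = 13/4; E[bid 30] = 9/4. Best-responding. ✓
Bidder 2 (valuation low), facing bid 25: bid 25 gives -5, bid 30 gives -2. Proposed bid 30 is best. ✓
Bidder 2 (valuation high), facing bid 25: bid 25 gives 14, bid 30 gives -1. Proposed bid 25 is best. ✓

Yes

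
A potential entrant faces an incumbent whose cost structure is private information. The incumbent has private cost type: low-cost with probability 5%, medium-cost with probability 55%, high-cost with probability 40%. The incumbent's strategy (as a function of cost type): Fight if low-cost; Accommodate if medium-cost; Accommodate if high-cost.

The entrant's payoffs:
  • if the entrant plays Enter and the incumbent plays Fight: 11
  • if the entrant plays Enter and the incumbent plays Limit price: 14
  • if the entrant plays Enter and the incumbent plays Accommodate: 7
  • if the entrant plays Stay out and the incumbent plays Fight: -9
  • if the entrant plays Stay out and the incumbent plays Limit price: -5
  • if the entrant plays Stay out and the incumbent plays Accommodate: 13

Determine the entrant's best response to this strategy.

Stay out

Compute the entrant's expected payoff for each action, taking the expectation over the incumbent's type.
E[Enter] = 0.05·(11) + 0.55·(7) + 0.4·(7) = 7.2
E[Stay out] = 0.05·(-9) + 0.55·(13) + 0.4·(13) = 11.9
Best response: Stay out (11.9 is the largest).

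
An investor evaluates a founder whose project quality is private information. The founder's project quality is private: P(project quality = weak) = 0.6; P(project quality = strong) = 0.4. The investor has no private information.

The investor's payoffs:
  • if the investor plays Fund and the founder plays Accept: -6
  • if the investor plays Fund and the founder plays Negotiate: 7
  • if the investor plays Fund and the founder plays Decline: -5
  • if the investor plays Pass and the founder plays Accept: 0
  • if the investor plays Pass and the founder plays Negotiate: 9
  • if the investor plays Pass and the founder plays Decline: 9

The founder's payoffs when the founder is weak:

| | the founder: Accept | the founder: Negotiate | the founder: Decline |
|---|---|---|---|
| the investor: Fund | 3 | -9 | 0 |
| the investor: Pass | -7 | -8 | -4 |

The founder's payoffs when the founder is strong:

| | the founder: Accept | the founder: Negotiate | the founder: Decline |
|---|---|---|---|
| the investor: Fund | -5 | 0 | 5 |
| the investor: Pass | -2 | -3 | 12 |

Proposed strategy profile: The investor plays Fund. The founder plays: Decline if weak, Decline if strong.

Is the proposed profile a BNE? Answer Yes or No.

A profile is a BNE iff every type of every player is best-responding given beliefs about the other side.
The investor plays Fund: E[Fund] = 0.6·(-5) + 0.4·(-5) = -5; E[Pass] = 9. Not best-responding. ✗
The founder (project quality weak), facing Fund: Accept gives 3, Negotiate gives -9, Decline gives 0. Proposed Decline is not best — profitable deviation exists. ✗
The founder (project quality strong), facing Fund: Accept gives -5, Negotiate gives 0, Decline gives 5. Proposed Decline is best. ✓

No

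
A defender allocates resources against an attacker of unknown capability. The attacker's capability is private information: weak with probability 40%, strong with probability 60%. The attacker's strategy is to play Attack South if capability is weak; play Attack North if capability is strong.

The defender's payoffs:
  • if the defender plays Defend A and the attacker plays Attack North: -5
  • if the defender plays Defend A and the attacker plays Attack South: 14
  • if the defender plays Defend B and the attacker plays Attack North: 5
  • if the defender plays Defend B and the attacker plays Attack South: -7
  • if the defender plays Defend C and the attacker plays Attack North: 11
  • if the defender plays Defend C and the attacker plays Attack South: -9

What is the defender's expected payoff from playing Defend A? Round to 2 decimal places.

E[Defend A] = 0.4·14 + 0.6·(-5) = 5.6 + (-3) = 2.6

2.60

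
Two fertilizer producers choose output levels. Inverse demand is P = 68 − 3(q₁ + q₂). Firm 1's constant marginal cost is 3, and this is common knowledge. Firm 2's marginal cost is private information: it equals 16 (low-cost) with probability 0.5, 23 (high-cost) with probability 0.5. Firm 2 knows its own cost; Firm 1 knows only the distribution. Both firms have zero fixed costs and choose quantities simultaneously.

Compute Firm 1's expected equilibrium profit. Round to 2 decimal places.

Type-c best response for Firm 2: q₂(c) = (68 − c)/6 − q₁/2.
Firm 1 maximizes expected profit; its first-order condition is 68 − 6q₁ − 3E[q₂] − 3 = 0.
Substituting E[q₂] and solving: E[c₂] = 19.5, so q₁ = (68 − 2·3 + 19.5)/9 = 9.05556.
E[P] = 68 − 3·(q₁ + E[q₂]) = 30.1667; Firm 1's expected profit = (E[P] − 3)·q₁ = (30.1667 − 3)·9.05556 = 246.009.

246.01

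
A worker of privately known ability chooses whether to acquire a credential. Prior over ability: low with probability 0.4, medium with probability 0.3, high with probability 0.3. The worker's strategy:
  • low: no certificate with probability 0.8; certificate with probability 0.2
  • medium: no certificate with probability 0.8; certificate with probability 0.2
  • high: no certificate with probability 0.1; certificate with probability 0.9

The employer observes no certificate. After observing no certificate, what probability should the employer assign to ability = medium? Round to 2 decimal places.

0.41

P(no certificate) = 0.4·0.8 + 0.3·0.8 + 0.3·0.1 = 0.59
P(medium | no certificate) = (0.3·0.8) / 0.59 = 0.24 / 0.59 = 0.40678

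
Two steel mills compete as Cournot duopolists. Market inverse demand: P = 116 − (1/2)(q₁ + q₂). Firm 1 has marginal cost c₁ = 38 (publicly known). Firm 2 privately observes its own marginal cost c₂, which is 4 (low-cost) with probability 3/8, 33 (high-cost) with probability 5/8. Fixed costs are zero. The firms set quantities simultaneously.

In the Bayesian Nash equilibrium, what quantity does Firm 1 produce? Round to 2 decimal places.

Type-c best response for Firm 2: q₂(c) = (116 − c) − q₁/2.
Firm 1 maximizes expected profit; its first-order condition is 116 − q₁ − (1/2)E[q₂] − 38 = 0.
Substituting E[q₂] and solving: E[c₂] = 22.125, so q₁ = (116 − 2·38 + 22.125)/(3/2) = 41.4167.

41.42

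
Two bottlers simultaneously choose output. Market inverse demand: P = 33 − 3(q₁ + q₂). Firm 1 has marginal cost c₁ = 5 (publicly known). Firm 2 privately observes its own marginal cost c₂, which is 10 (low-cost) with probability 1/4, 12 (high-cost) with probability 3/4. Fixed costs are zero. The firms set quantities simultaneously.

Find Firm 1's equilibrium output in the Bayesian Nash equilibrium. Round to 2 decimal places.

3.83

Each type of Firm 2 best-responds to q₁; Firm 1 best-responds to the expected q₂ over Firm 2's types.
Firm 2 with cost c maximizes (33 − 3(q₁+q₂) − c)·q₂, giving q₂(c) = (33 − c − 3q₁)/6.
E[c₂] = 1/4·10 + 3/4·12 = 11.5
Firm 1's FOC against E[q₂] yields q₁ = (33 − 2·5 + E[c₂])/9 = (33 − 10 + 11.5)/9 = 3.83333.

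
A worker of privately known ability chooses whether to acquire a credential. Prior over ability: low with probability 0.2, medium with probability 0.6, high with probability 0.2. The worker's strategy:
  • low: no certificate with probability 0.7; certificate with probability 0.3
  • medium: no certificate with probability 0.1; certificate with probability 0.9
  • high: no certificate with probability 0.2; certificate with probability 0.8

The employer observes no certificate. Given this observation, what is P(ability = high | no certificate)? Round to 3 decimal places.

P(no certificate) = 0.2·0.7 + 0.6·0.1 + 0.2·0.2 = 0.24
P(high | no certificate) = (0.2·0.2) / 0.24 = 0.04 / 0.24 = 0.166667

0.167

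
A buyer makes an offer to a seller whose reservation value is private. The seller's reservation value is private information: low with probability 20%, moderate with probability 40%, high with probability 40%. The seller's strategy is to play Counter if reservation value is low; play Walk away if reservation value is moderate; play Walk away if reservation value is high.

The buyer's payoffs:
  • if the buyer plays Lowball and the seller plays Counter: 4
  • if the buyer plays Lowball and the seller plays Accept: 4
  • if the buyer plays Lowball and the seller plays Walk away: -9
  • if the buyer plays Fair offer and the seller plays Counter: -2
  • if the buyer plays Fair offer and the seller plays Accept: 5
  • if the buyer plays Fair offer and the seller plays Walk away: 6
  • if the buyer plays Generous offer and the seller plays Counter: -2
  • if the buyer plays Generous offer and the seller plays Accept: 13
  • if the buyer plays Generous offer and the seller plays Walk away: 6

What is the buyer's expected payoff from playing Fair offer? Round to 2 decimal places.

4.40

E[Fair offer] = 0.2·(-2) + 0.4·6 + 0.4·6 = (-0.4) + 2.4 + 2.4 = 4.4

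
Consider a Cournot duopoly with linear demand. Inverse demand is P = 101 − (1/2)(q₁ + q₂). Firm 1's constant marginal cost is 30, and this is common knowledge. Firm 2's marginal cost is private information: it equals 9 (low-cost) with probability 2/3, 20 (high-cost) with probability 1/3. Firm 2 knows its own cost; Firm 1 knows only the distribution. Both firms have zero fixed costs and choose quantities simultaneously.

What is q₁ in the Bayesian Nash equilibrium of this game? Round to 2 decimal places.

35.78

Firm 2 with cost c maximizes (101 − (1/2)(q₁+q₂) − c)·q₂, giving q₂(c) = (101 − c − (1/2)q₁).
E[c₂] = 2/3·9 + 1/3·20 = 12.6667
Firm 1's FOC against E[q₂] yields q₁ = (101 − 2·30 + E[c₂])/(3/2) = (101 − 60 + 12.6667)/(3/2) = 35.7778.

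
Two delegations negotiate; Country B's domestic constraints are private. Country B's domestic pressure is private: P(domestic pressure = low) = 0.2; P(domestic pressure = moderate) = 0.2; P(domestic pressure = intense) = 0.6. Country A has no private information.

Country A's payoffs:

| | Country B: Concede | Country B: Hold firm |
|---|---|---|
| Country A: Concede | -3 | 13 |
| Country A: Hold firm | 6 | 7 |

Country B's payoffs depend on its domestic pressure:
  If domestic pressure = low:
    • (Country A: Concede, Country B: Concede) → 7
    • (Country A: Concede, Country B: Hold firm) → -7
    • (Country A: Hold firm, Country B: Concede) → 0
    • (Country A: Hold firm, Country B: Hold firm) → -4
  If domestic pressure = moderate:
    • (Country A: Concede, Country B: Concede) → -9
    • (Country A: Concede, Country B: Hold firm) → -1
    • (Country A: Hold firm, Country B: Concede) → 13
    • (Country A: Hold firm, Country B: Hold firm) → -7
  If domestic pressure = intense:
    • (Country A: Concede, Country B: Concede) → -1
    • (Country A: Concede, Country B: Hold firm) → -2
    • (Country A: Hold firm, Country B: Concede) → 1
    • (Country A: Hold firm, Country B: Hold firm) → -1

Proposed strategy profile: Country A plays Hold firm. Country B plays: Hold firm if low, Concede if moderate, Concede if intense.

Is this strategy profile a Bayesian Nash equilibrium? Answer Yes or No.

No

Country A plays Hold firm: E[Hold firm] = 0.2·(7) + 0.2·(6) + 0.6·(6) = 6.2; E[Concede] = 0.2. Best-responding. ✓
Country B (domestic pressure low), facing Hold firm: Concede gives 0, Hold firm gives -4. Proposed Hold firm is not best — profitable deviation exists. ✗
Country B (domestic pressure moderate), facing Hold firm: Concede gives 13, Hold firm gives -7. Proposed Concede is best. ✓
Country B (domestic pressure intense), facing Hold firm: Concede gives 1, Hold firm gives -1. Proposed Concede is best. ✓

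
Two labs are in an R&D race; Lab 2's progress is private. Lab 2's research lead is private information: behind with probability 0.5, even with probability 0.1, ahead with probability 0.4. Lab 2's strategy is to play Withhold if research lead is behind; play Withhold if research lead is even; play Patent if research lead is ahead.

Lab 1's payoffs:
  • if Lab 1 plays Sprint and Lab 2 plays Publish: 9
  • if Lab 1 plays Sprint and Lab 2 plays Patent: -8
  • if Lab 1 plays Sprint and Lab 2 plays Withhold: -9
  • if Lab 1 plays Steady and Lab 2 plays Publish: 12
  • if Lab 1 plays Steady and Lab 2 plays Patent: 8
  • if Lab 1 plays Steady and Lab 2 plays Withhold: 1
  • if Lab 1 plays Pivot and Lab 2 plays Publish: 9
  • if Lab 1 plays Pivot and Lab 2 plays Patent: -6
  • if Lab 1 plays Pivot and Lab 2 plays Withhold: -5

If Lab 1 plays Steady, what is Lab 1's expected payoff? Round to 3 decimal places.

3.800

E[Steady] = 0.5·1 + 0.1·1 + 0.4·8 = 0.5 + 0.1 + 3.2 = 3.8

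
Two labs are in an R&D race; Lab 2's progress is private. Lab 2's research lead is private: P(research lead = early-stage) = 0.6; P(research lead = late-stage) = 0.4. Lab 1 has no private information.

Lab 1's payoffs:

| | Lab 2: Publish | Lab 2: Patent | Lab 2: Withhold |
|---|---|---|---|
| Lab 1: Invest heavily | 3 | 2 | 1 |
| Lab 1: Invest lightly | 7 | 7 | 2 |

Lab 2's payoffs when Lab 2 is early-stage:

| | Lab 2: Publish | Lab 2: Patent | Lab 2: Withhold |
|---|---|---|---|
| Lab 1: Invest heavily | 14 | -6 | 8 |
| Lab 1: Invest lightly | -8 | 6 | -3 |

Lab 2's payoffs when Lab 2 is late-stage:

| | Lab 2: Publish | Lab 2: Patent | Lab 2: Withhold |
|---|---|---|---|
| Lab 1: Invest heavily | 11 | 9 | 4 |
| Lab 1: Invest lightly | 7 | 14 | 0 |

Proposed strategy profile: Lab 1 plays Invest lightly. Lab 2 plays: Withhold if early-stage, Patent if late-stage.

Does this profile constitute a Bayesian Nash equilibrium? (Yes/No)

No

Lab 1 plays Invest lightly: E[Invest lightly] = 0.6·(2) + 0.4·(7) = 4; E[Invest heavily] = 1.4. Best-responding. ✓
Lab 2 (research lead early-stage), facing Invest lightly: Publish gives -8, Patent gives 6, Withhold gives -3. Proposed Withhold is not best — profitable deviation exists. ✗
Lab 2 (research lead late-stage), facing Invest lightly: Publish gives 7, Patent gives 14, Withhold gives 0. Proposed Patent is best. ✓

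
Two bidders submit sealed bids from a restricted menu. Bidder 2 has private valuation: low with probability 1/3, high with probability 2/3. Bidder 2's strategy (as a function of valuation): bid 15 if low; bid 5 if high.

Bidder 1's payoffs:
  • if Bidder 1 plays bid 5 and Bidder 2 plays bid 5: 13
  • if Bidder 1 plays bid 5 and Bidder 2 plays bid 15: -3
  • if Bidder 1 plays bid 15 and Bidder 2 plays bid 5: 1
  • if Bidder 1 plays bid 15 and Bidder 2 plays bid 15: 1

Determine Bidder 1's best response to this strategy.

bid 5

Compute Bidder 1's expected payoff for each action, taking the expectation over Bidder 2's type.
E[bid 5] = 1/3·(-3) + 2/3·(13) = 23/3
E[bid 15] = 1/3·(1) + 2/3·(1) = 1
Best response: bid 5 (23/3 is the largest).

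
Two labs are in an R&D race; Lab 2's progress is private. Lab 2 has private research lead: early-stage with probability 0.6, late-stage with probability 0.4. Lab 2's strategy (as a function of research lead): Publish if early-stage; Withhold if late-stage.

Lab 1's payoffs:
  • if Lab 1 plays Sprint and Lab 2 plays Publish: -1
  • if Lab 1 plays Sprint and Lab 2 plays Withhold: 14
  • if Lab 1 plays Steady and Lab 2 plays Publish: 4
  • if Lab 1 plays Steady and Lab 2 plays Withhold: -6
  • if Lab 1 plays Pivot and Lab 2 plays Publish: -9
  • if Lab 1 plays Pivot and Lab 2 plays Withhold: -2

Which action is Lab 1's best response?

Sprint

E[Sprint] = 0.6·(-1) + 0.4·(14) = 5
E[Steady] = 0.6·(4) + 0.4·(-6) = 0
E[Pivot] = 0.6·(-9) + 0.4·(-2) = -6.2
Best response: Sprint (5 is the largest).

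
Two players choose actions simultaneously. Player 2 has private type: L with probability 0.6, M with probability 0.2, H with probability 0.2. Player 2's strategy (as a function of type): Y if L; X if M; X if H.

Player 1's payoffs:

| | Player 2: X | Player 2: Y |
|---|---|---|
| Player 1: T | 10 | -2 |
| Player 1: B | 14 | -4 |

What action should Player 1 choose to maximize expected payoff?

E[T] = 0.6·(-2) + 0.2·(10) + 0.2·(10) = 2.8
E[B] = 0.6·(-4) + 0.2·(14) + 0.2·(14) = 3.2
Best response: B (3.2 is the largest).

B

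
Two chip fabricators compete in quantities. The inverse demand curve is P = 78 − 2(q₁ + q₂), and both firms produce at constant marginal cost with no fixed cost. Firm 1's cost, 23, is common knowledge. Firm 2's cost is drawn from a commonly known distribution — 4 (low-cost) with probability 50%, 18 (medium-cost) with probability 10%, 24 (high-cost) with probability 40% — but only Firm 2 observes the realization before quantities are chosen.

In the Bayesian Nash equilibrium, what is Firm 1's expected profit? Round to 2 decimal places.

Each type of Firm 2 best-responds to q₁; Firm 1 best-responds to the expected q₂ over Firm 2's types.
Firm 2 with cost c maximizes (78 − 2(q₁+q₂) − c)·q₂, giving q₂(c) = (78 − c − 2q₁)/4.
E[c₂] = 0.5·4 + 0.1·18 + 0.4·24 = 13.4
Firm 1's FOC against E[q₂] yields q₁ = (78 − 2·23 + E[c₂])/6 = (78 − 46 + 13.4)/6 = 7.56667.
E[P] = 78 − 2·(q₁ + E[q₂]) = 38.1333; Firm 1's expected profit = (E[P] − 23)·q₁ = (38.1333 − 23)·7.56667 = 114.509.

114.51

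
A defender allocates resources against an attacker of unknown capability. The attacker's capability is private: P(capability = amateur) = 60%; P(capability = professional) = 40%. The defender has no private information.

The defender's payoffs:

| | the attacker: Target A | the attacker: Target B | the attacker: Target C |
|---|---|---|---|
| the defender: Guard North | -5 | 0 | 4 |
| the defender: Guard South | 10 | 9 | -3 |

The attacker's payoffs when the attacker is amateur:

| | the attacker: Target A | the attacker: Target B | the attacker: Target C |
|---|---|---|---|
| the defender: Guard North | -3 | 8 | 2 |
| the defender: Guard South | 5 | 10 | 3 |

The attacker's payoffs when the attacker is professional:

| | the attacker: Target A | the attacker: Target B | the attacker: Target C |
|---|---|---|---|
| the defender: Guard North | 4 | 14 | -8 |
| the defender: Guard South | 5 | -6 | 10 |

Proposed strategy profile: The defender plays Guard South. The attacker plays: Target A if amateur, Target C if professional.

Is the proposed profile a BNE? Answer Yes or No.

No

The defender plays Guard South: E[Guard South] = 0.6·(10) + 0.4·(-3) = 4.8; E[Guard North] = -1.4. Best-responding. ✓
The attacker (capability amateur), facing Guard South: Target A gives 5, Target B gives 10, Target C gives 3. Proposed Target A is not best — profitable deviation exists. ✗
The attacker (capability professional), facing Guard South: Target A gives 5, Target B gives -6, Target C gives 10. Proposed Target C is best. ✓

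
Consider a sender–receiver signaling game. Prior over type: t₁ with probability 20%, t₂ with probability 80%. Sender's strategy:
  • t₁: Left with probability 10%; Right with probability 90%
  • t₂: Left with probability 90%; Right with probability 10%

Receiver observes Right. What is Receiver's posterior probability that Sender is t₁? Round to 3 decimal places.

P(Right) = 0.2·0.9 + 0.8·0.1 = 0.26
P(t₁ | Right) = (0.2·0.9) / 0.26 = 0.18 / 0.26 = 0.692308

0.692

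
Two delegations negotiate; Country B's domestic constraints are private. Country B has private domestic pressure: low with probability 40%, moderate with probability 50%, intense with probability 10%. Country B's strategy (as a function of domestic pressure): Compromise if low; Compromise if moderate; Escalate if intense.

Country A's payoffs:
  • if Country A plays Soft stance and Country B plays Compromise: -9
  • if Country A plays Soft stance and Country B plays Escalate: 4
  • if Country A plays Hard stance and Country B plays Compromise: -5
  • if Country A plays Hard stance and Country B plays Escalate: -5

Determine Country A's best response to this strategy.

E[Soft stance] = 0.4·(-9) + 0.5·(-9) + 0.1·(4) = -7.7
E[Hard stance] = 0.4·(-5) + 0.5·(-5) + 0.1·(-5) = -5
Best response: Hard stance (-5 is the largest).

Hard stance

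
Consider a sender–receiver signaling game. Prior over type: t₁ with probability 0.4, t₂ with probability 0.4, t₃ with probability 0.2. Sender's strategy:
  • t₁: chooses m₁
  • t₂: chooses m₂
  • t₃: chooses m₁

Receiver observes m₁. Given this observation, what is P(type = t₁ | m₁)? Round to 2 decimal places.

0.67

P(m₁) = 0.4·1 + 0.4·0 + 0.2·1 = 0.6
P(t₁ | m₁) = (0.4·1) / 0.6 = 0.4 / 0.6 = 0.666667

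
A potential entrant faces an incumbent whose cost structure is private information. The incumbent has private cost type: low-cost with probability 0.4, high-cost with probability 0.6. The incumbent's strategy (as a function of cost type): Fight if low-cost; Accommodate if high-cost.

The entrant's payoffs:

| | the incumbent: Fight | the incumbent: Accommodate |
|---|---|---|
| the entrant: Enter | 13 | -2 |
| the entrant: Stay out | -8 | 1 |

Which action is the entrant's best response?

Compute the entrant's expected payoff for each action, taking the expectation over the incumbent's type.
E[Enter] = 0.4·(13) + 0.6·(-2) = 4
E[Stay out] = 0.4·(-8) + 0.6·(1) = -2.6
Best response: Enter (4 is the largest).

Enter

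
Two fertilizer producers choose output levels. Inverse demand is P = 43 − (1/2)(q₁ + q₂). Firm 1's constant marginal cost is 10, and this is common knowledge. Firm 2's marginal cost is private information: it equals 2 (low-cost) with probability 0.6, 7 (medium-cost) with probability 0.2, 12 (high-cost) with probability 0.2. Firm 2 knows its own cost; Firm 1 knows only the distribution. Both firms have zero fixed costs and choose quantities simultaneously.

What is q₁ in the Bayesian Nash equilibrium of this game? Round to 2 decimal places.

Type-c best response for Firm 2: q₂(c) = (43 − c) − q₁/2.
Firm 1 maximizes expected profit; its first-order condition is 43 − q₁ − (1/2)E[q₂] − 10 = 0.
Substituting E[q₂] and solving: E[c₂] = 5, so q₁ = (43 − 2·10 + 5)/(3/2) = 18.6667.

18.67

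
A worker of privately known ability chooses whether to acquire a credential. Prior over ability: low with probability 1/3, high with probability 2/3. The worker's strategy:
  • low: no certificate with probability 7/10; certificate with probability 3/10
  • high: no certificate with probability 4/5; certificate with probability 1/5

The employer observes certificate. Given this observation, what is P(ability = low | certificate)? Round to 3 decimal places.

Apply Bayes' rule using the sender's strategy as the likelihood.
P(certificate) = (1/3)·(3/10) + (2/3)·(1/5) = 7/30
P(low | certificate) = ((1/3)·(3/10)) / (7/30) = (1/10) / (7/30) = 3/7

0.429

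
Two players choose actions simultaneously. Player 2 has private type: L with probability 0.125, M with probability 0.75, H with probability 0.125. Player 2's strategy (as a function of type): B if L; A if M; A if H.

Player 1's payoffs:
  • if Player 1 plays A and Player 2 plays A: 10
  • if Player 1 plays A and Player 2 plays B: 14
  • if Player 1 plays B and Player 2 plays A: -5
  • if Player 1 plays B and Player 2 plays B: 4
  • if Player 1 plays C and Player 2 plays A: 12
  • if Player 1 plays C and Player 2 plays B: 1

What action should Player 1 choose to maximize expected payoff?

C

E[A] = 0.125·(14) + 0.75·(10) + 0.125·(10) = 10.5
E[B] = 0.125·(4) + 0.75·(-5) + 0.125·(-5) = -3.875
E[C] = 0.125·(1) + 0.75·(12) + 0.125·(12) = 10.625
Best response: C (10.625 is the largest).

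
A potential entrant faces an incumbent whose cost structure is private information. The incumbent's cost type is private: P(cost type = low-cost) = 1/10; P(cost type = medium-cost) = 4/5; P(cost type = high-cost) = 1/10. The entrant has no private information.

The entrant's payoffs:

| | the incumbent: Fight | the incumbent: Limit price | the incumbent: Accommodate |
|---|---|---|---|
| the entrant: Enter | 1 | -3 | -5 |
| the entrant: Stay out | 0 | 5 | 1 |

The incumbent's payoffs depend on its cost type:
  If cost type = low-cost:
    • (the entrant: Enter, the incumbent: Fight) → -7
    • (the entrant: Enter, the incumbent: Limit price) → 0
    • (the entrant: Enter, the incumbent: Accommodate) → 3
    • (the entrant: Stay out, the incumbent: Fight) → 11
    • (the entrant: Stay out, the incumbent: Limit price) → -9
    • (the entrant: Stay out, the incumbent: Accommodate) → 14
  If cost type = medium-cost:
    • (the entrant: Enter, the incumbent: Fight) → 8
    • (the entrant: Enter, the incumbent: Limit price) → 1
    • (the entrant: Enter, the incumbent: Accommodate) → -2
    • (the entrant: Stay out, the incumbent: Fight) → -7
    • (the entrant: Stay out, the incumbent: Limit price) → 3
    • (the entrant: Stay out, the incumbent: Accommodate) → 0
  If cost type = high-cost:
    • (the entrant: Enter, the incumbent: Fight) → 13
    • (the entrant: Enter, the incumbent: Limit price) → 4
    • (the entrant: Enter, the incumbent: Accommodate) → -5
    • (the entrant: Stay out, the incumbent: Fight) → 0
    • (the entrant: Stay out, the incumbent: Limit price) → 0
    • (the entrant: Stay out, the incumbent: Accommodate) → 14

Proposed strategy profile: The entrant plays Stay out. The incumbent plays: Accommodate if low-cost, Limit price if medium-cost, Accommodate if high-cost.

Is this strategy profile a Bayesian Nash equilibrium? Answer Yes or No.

The entrant plays Stay out: E[Stay out] = 1/10·(1) + 4/5·(5) + 1/10·(1) = 21/5; E[Enter] = -17/5. Best-responding. ✓
The incumbent (cost type low-cost), facing Stay out: Fight gives 11, Limit price gives -9, Accommodate gives 14. Proposed Accommodate is best. ✓
The incumbent (cost type medium-cost), facing Stay out: Fight gives -7, Limit price gives 3, Accommodate gives 0. Proposed Limit price is best. ✓
The incumbent (cost type high-cost), facing Stay out: Fight gives 0, Limit price gives 0, Accommodate gives 14. Proposed Accommodate is best. ✓

Yes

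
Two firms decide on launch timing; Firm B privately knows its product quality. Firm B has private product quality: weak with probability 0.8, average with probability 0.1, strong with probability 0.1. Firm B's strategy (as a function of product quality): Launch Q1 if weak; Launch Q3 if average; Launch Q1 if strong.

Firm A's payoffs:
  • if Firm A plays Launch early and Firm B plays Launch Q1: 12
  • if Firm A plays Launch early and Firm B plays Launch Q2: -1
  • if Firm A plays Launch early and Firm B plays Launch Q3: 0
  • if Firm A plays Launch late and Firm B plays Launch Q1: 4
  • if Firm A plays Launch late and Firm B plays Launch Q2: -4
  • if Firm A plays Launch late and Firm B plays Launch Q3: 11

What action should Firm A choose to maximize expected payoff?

Compute Firm A's expected payoff for each action, taking the expectation over Firm B's type.
E[Launch early] = 0.8·(12) + 0.1·(0) + 0.1·(12) = 10.8
E[Launch late] = 0.8·(4) + 0.1·(11) + 0.1·(4) = 4.7
Best response: Launch early (10.8 is the largest).

Launch early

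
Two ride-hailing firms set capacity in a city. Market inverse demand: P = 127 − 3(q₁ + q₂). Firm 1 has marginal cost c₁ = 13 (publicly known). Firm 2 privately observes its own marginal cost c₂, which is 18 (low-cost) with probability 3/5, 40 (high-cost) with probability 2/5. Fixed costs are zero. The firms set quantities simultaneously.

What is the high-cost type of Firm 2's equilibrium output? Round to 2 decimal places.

7.40

Type-c best response for Firm 2: q₂(c) = (127 − c)/6 − q₁/2.
Firm 1 maximizes expected profit; its first-order condition is 127 − 6q₁ − 3E[q₂] − 13 = 0.
Substituting E[q₂] and solving: E[c₂] = 26.8, so q₁ = (127 − 2·13 + 26.8)/9 = 14.2.
q₂(high-cost) = (127 − 40 − 3·14.2)/6 = 7.4.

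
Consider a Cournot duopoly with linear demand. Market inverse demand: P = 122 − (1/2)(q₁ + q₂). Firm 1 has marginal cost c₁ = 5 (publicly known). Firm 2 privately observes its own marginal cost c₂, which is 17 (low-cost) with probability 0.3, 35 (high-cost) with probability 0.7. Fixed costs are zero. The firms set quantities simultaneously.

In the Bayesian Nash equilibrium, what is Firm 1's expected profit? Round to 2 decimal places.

4455.68

Firm 2 with cost c maximizes (122 − (1/2)(q₁+q₂) − c)·q₂, giving q₂(c) = (122 − c − (1/2)q₁).
E[c₂] = 0.3·17 + 0.7·35 = 29.6
Firm 1's FOC against E[q₂] yields q₁ = (122 − 2·5 + E[c₂])/(3/2) = (122 − 10 + 29.6)/(3/2) = 94.4.
E[P] = 122 − (1/2)·(q₁ + E[q₂]) = 52.2; Firm 1's expected profit = (E[P] − 5)·q₁ = (52.2 − 5)·94.4 = 4455.68.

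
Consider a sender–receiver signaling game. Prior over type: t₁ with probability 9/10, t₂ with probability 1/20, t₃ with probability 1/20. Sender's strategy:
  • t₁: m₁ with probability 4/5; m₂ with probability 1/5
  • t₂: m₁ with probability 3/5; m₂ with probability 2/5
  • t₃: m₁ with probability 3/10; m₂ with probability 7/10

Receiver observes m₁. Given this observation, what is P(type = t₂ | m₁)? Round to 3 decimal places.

0.039

Apply Bayes' rule using the sender's strategy as the likelihood.
P(m₁) = (9/10)·(4/5) + (1/20)·(3/5) + (1/20)·(3/10) = 153/200
P(t₂ | m₁) = ((1/20)·(3/5)) / (153/200) = (3/100) / (153/200) = 2/51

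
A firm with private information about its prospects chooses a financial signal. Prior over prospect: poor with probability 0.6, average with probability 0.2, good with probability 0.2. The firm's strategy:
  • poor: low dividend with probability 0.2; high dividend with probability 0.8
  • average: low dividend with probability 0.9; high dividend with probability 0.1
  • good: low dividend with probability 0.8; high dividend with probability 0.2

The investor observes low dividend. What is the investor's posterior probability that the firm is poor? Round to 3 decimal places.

P(low dividend) = 0.6·0.2 + 0.2·0.9 + 0.2·0.8 = 0.46
P(poor | low dividend) = (0.6·0.2) / 0.46 = 0.12 / 0.46 = 0.26087

0.261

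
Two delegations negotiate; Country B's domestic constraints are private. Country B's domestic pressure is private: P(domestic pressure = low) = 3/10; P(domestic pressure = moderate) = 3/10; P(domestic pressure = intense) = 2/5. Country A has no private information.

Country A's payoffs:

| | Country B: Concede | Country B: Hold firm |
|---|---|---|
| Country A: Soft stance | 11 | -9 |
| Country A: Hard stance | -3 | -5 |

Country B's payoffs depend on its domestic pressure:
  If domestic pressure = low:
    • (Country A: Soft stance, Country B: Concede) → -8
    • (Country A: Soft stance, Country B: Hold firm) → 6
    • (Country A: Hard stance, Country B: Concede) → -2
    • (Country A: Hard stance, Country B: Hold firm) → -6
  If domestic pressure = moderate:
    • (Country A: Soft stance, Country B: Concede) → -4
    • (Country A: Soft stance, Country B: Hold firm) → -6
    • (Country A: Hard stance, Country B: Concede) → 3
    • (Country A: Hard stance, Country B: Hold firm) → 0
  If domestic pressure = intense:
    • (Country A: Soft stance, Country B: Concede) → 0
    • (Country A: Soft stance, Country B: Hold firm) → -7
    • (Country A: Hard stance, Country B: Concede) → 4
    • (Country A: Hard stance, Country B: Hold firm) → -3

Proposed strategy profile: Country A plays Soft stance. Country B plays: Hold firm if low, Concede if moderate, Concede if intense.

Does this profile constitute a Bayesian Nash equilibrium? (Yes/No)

Yes

Country A plays Soft stance: E[Soft stance] = 3/10·(-9) + 3/10·(11) + 2/5·(11) = 5; E[Hard stance] = -18/5. Best-responding. ✓
Country B (domestic pressure low), facing Soft stance: Concede gives -8, Hold firm gives 6. Proposed Hold firm is best. ✓
Country B (domestic pressure moderate), facing Soft stance: Concede gives -4, Hold firm gives -6. Proposed Concede is best. ✓
Country B (domestic pressure intense), facing Soft stance: Concede gives 0, Hold firm gives -7. Proposed Concede is best. ✓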